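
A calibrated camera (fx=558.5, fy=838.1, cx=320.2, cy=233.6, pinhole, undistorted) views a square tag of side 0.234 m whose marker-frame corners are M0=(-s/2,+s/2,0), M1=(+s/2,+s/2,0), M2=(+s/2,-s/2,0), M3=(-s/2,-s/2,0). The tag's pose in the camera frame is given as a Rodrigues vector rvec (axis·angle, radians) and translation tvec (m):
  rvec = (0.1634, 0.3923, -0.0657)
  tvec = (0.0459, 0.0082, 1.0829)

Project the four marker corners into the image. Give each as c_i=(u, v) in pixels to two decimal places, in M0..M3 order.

Intrinsics K: fx=558.5, fy=838.1, cx=320.2, cy=233.6
Marker side s = 0.234 m; corners in marker frame (Z=0):
  M0 = (-0.1170, +0.1170, 0)
  M1 = (+0.1170, +0.1170, 0)
  M2 = (+0.1170, -0.1170, 0)
  M3 = (-0.1170, -0.1170, 0)
rvec = (0.1634, 0.3923, -0.0657), |rvec| = θ = 0.43002 rad = 24.638°
Rodrigues: sinθ=0.41689, 1−cosθ=0.09104; R = I + sinθ·[k]× + (1−cosθ)·[k]×²:
    [+0.92210 +0.09525 +0.37504]
    [-0.03213 +0.98473 -0.17110]
    [-0.38561 +0.14572 +0.91108]
t = (0.0459, 0.0082, 1.0829) m
M0: Pc = R·M0+t = (-0.05084, +0.12717, +1.14507); u = 558.5·(-0.05084)/1.14507 + 320.2 = 295.4023, v = 838.1·(+0.12717)/1.14507 + 233.6 = 326.6809
M1: Pc = R·M1+t = (+0.16493, +0.11965, +1.05483); u = 558.5·(+0.16493)/1.05483 + 320.2 = 407.5255, v = 838.1·(+0.11965)/1.05483 + 233.6 = 328.6688
M2: Pc = R·M2+t = (+0.14264, -0.11077, +1.02073); u = 558.5·(+0.14264)/1.02073 + 320.2 = 398.2470, v = 838.1·(-0.11077)/1.02073 + 233.6 = 142.6470
M3: Pc = R·M3+t = (-0.07313, -0.10325, +1.11097); u = 558.5·(-0.07313)/1.11097 + 320.2 = 283.4360, v = 838.1·(-0.10325)/1.11097 + 233.6 = 155.7066

c0=(295.40, 326.68) c1=(407.53, 328.67) c2=(398.25, 142.65) c3=(283.44, 155.71)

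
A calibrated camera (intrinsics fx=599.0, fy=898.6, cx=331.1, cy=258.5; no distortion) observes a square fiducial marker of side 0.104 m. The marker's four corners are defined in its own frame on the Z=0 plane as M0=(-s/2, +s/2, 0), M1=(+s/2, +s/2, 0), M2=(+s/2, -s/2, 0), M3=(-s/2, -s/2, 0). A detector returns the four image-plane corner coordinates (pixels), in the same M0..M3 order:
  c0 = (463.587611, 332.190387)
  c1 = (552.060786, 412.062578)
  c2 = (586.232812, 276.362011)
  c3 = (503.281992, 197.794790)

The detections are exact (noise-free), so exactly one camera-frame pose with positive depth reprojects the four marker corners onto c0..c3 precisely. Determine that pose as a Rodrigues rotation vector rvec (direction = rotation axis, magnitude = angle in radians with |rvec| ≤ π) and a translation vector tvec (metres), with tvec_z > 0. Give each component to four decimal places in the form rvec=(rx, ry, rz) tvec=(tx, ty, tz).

rvec=(-0.2763, -0.2087, 0.5105) tvec=(0.1933, 0.0294, 0.5901)

Intrinsics K: fx=599.0, fy=898.6, cx=331.1, cy=258.5
Marker side s = 0.104 m; corners in marker frame (Z=0):
  M0 = (-0.0520, +0.0520, 0)
  M1 = (+0.0520, +0.0520, 0)
  M2 = (+0.0520, -0.0520, 0)
  M3 = (-0.0520, -0.0520, 0)
Detected image corners:
  c0 = (463.587611, 332.190387) px
  c1 = (552.060786, 412.062578) px
  c2 = (586.232812, 276.362011) px
  c3 = (503.281992, 197.794790) px
Planar DLT: solve 8×8 A·h = b for H (H[2,2]=1):
  H  [+937.06236 -631.90671 +527.27753]
  H  [+827.32517 +1138.24476 +303.19859]
  H  [+0.21592 -0.52647 +1.00000]
B = K⁻¹H; ‖b₁‖=1.694659, ‖b₂‖=1.694659; λ = 2/(‖b₁‖+‖b₂‖) = 0.590089, sign → tz>0 ⇒ λ=+0.590089
r₁ = λ·B[:,0] = (+0.85270,+0.50663,+0.12741); r₂ = λ·B[:,1] = (-0.45078,+0.83683,-0.31067)
r₃ = r₁×r₂ = (-0.26401,+0.20747,+0.94194); SVD([r₁ r₂ r₃]) → R = UVᵀ:
  R  [+0.85270 -0.45078 -0.26401]
  R  [+0.50663 +0.83683 +0.20747]
  R  [+0.12741 -0.31067 +0.94194]
t = (+0.19326, +0.02935, +0.59009) m
tr R = 2.631464; θ = arccos((tr R − 1)/2) = 0.616802 rad = 35.340°
axis k = ((R−Rᵀ)₃₂, (R−Rᵀ)₁₃, (R−Rᵀ)₂₁) / (2 sinθ) = (-0.447880, -0.338351, +0.827600)
rvec = θ·k = (-0.276254, -0.208696, +0.510466)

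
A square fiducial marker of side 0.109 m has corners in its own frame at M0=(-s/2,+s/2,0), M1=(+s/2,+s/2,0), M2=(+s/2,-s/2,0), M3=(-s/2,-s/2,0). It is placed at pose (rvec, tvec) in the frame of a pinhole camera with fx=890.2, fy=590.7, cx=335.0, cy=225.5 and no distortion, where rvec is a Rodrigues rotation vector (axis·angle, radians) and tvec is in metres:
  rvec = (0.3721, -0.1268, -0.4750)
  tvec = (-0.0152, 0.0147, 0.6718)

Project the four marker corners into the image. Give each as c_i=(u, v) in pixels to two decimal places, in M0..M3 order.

Intrinsics K: fx=890.2, fy=590.7, cx=335.0, cy=225.5
Marker side s = 0.109 m; corners in marker frame (Z=0):
  M0 = (-0.0545, +0.0545, 0)
  M1 = (+0.0545, +0.0545, 0)
  M2 = (+0.0545, -0.0545, 0)
  M3 = (-0.0545, -0.0545, 0)
rvec = (0.3721, -0.1268, -0.4750), |rvec| = θ = 0.61657 rad = 35.327°
Rodrigues: sinθ=0.57824, 1−cosθ=0.18413; R = I + sinθ·[k]× + (1−cosθ)·[k]×²:
    [+0.88293 +0.42262 -0.20453]
    [-0.46832 +0.82365 -0.31979]
    [+0.03331 +0.37814 +0.92515]
t = (-0.0152, 0.0147, 0.6718) m
M0: Pc = R·M0+t = (-0.04029, +0.08511, +0.69059); u = 890.2·(-0.04029)/0.69059 + 335.0 = 283.0686, v = 590.7·(+0.08511)/0.69059 + 225.5 = 298.3013
M1: Pc = R·M1+t = (+0.05595, +0.03407, +0.69422); u = 890.2·(+0.05595)/0.69422 + 335.0 = 406.7473, v = 590.7·(+0.03407)/0.69422 + 225.5 = 254.4855
M2: Pc = R·M2+t = (+0.00989, -0.05571, +0.65301); u = 890.2·(+0.00989)/0.65301 + 335.0 = 348.4782, v = 590.7·(-0.05571)/0.65301 + 225.5 = 175.1031
M3: Pc = R·M3+t = (-0.08635, -0.00467, +0.64938); u = 890.2·(-0.08635)/0.64938 + 335.0 = 216.6236, v = 590.7·(-0.00467)/0.64938 + 225.5 = 221.2561

c0=(283.07, 298.30) c1=(406.75, 254.49) c2=(348.48, 175.10) c3=(216.62, 221.26)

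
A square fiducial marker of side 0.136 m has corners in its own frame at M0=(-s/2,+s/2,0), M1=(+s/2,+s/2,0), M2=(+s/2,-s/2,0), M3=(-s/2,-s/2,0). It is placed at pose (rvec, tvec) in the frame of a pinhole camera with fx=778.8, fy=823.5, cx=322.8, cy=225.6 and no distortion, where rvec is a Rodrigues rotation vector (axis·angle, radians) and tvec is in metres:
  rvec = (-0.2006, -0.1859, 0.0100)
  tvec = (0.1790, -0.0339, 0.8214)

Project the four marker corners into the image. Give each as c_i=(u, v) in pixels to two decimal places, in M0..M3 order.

Intrinsics K: fx=778.8, fy=823.5, cx=322.8, cy=225.6
Marker side s = 0.136 m; corners in marker frame (Z=0):
  M0 = (-0.0680, +0.0680, 0)
  M1 = (+0.0680, +0.0680, 0)
  M2 = (+0.0680, -0.0680, 0)
  M3 = (-0.0680, -0.0680, 0)
rvec = (-0.2006, -0.1859, 0.0100), |rvec| = θ = 0.27368 rad = 15.681°
Rodrigues: sinθ=0.27027, 1−cosθ=0.03722; R = I + sinθ·[k]× + (1−cosθ)·[k]×²:
    [+0.98278 +0.00865 -0.18458]
    [+0.02841 +0.97996 +0.19718]
    [+0.18259 -0.19903 +0.96283]
t = (0.1790, -0.0339, 0.8214) m
M0: Pc = R·M0+t = (+0.11276, +0.03081, +0.79545); u = 778.8·(+0.11276)/0.79545 + 322.8 = 433.1993, v = 823.5·(+0.03081)/0.79545 + 225.6 = 257.4917
M1: Pc = R·M1+t = (+0.24642, +0.03467, +0.82028); u = 778.8·(+0.24642)/0.82028 + 322.8 = 556.7559, v = 823.5·(+0.03467)/0.82028 + 225.6 = 260.4045
M2: Pc = R·M2+t = (+0.24524, -0.09861, +0.84735); u = 778.8·(+0.24524)/0.84735 + 322.8 = 548.2006, v = 823.5·(-0.09861)/0.84735 + 225.6 = 129.7700
M3: Pc = R·M3+t = (+0.11158, -0.10247, +0.82252); u = 778.8·(+0.11158)/0.82252 + 322.8 = 428.4518, v = 823.5·(-0.10247)/0.82252 + 225.6 = 123.0091

c0=(433.20, 257.49) c1=(556.76, 260.40) c2=(548.20, 129.77) c3=(428.45, 123.01)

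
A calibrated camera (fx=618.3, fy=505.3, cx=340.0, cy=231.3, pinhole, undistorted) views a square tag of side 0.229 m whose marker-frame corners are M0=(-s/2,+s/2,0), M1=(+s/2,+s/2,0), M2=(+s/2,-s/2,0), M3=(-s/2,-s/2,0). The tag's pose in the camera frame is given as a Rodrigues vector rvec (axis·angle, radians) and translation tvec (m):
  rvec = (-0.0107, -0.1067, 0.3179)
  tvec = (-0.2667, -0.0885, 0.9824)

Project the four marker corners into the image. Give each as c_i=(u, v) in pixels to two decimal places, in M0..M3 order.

Intrinsics K: fx=618.3, fy=505.3, cx=340.0, cy=231.3
Marker side s = 0.229 m; corners in marker frame (Z=0):
  M0 = (-0.1145, +0.1145, 0)
  M1 = (+0.1145, +0.1145, 0)
  M2 = (+0.1145, -0.1145, 0)
  M3 = (-0.1145, -0.1145, 0)
rvec = (-0.0107, -0.1067, 0.3179), |rvec| = θ = 0.33550 rad = 19.223°
Rodrigues: sinθ=0.32924, 1−cosθ=0.05575; R = I + sinθ·[k]× + (1−cosθ)·[k]×²:
    [+0.94430 -0.31140 -0.10639]
    [+0.31254 +0.94989 -0.00630]
    [+0.10302 -0.02730 +0.99430]
t = (-0.2667, -0.0885, 0.9824) m
M0: Pc = R·M0+t = (-0.41048, -0.01552, +0.96748); u = 618.3·(-0.41048)/0.96748 + 340.0 = 77.6696, v = 505.3·(-0.01552)/0.96748 + 231.3 = 223.1923
M1: Pc = R·M1+t = (-0.19423, +0.05605, +0.99107); u = 618.3·(-0.19423)/0.99107 + 340.0 = 218.8236, v = 505.3·(+0.05605)/0.99107 + 231.3 = 259.8758
M2: Pc = R·M2+t = (-0.12292, -0.16148, +0.99732); u = 618.3·(-0.12292)/0.99732 + 340.0 = 263.7935, v = 505.3·(-0.16148)/0.99732 + 231.3 = 149.4868
M3: Pc = R·M3+t = (-0.33917, -0.23305, +0.97373); u = 618.3·(-0.33917)/0.97373 + 340.0 = 124.6354, v = 505.3·(-0.23305)/0.97373 + 231.3 = 110.3643

c0=(77.67, 223.19) c1=(218.82, 259.88) c2=(263.79, 149.49) c3=(124.64, 110.36)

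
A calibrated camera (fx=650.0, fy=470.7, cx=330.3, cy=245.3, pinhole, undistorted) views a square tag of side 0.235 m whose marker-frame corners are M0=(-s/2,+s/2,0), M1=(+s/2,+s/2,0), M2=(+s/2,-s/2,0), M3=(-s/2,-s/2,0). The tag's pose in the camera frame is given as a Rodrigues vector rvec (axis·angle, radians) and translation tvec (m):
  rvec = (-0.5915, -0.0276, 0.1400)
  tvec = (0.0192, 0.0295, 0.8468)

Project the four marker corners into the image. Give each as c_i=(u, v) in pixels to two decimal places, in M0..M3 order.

c0=(237.60, 311.17) c1=(431.20, 331.24) c2=(437.41, 219.16) c3=(271.55, 202.38)

Intrinsics K: fx=650.0, fy=470.7, cx=330.3, cy=245.3
Marker side s = 0.235 m; corners in marker frame (Z=0):
  M0 = (-0.1175, +0.1175, 0)
  M1 = (+0.1175, +0.1175, 0)
  M2 = (+0.1175, -0.1175, 0)
  M3 = (-0.1175, -0.1175, 0)
rvec = (-0.5915, -0.0276, 0.1400), |rvec| = θ = 0.60847 rad = 34.863°
Rodrigues: sinθ=0.57161, 1−cosθ=0.17948; R = I + sinθ·[k]× + (1−cosθ)·[k]×²:
    [+0.99013 -0.12361 -0.06607]
    [+0.13943 +0.82089 +0.55380]
    [-0.01422 -0.55754 +0.83003]
t = (0.0192, 0.0295, 0.8468) m
M0: Pc = R·M0+t = (-0.11166, +0.10957, +0.78296); u = 650.0·(-0.11166)/0.78296 + 330.3 = 237.5984, v = 470.7·(+0.10957)/0.78296 + 245.3 = 311.1723
M1: Pc = R·M1+t = (+0.12102, +0.14234, +0.77962); u = 650.0·(+0.12102)/0.77962 + 330.3 = 431.1965, v = 470.7·(+0.14234)/0.77962 + 245.3 = 331.2378
M2: Pc = R·M2+t = (+0.15006, -0.05057, +0.91064); u = 650.0·(+0.15006)/0.91064 + 330.3 = 437.4130, v = 470.7·(-0.05057)/0.91064 + 245.3 = 219.1601
M3: Pc = R·M3+t = (-0.08262, -0.08334, +0.91398); u = 650.0·(-0.08262)/0.91398 + 330.3 = 271.5453, v = 470.7·(-0.08334)/0.91398 + 245.3 = 202.3807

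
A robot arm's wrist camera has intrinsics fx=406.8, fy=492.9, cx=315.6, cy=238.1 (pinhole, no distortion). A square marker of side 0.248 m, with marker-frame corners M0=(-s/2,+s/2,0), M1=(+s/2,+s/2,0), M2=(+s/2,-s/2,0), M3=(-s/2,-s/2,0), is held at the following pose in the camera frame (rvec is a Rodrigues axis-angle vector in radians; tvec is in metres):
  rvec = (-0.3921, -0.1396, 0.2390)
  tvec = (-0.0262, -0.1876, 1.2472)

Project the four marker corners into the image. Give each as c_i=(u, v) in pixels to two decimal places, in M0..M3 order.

Intrinsics K: fx=406.8, fy=492.9, cx=315.6, cy=238.1
Marker side s = 0.248 m; corners in marker frame (Z=0):
  M0 = (-0.1240, +0.1240, 0)
  M1 = (+0.1240, +0.1240, 0)
  M2 = (+0.1240, -0.1240, 0)
  M3 = (-0.1240, -0.1240, 0)
rvec = (-0.3921, -0.1396, 0.2390), |rvec| = θ = 0.47995 rad = 27.499°
Rodrigues: sinθ=0.46173, 1−cosθ=0.11298; R = I + sinθ·[k]× + (1−cosθ)·[k]×²:
    [+0.96243 -0.20308 -0.18027]
    [+0.25678 +0.89658 +0.36085]
    [+0.08834 -0.39358 +0.91503]
t = (-0.0262, -0.1876, 1.2472) m
M0: Pc = R·M0+t = (-0.17072, -0.10826, +1.18744); u = 406.8·(-0.17072)/1.18744 + 315.6 = 257.1129, v = 492.9·(-0.10826)/1.18744 + 238.1 = 193.1599
M1: Pc = R·M1+t = (+0.06796, -0.04458, +1.20935); u = 406.8·(+0.06796)/1.20935 + 315.6 = 338.4598, v = 492.9·(-0.04458)/1.20935 + 238.1 = 219.9286
M2: Pc = R·M2+t = (+0.11832, -0.26694, +1.30696); u = 406.8·(+0.11832)/1.30696 + 315.6 = 352.4288, v = 492.9·(-0.26694)/1.30696 + 238.1 = 137.4293
M3: Pc = R·M3+t = (-0.12036, -0.33062, +1.28505); u = 406.8·(-0.12036)/1.28505 + 315.6 = 277.4989, v = 492.9·(-0.33062)/1.28505 + 238.1 = 111.2874

c0=(257.11, 193.16) c1=(338.46, 219.93) c2=(352.43, 137.43) c3=(277.50, 111.29)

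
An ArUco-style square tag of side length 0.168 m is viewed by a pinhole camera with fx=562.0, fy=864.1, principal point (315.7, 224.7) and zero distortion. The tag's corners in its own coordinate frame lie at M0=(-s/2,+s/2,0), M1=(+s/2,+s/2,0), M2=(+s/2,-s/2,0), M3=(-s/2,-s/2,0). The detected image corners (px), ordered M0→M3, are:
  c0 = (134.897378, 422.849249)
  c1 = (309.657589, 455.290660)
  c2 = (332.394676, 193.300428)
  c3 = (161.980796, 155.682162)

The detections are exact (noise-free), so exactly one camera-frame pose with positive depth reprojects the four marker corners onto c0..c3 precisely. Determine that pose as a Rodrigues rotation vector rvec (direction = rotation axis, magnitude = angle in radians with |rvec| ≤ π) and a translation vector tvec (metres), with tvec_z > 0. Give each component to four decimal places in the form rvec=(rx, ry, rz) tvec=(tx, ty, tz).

Intrinsics K: fx=562.0, fy=864.1, cx=315.7, cy=224.7
Marker side s = 0.168 m; corners in marker frame (Z=0):
  M0 = (-0.0840, +0.0840, 0)
  M1 = (+0.0840, +0.0840, 0)
  M2 = (+0.0840, -0.0840, 0)
  M3 = (-0.0840, -0.0840, 0)
Detected image corners:
  c0 = (134.897378, 422.849249) px
  c1 = (309.657589, 455.290660) px
  c2 = (332.394676, 193.300428) px
  c3 = (161.980796, 155.682162) px
Planar DLT: solve 8×8 A·h = b for H (H[2,2]=1):
  H  [+1058.55916 -178.78499 +235.83880]
  H  [+249.71414 +1534.63570 +305.52620]
  H  [+0.13376 -0.13060 +1.00000]
B = K⁻¹H; ‖b₁‖=1.831091, ‖b₂‖=1.831091; λ = 2/(‖b₁‖+‖b₂‖) = 0.546123, sign → tz>0 ⇒ λ=+0.546123
r₁ = λ·B[:,0] = (+0.98762,+0.13883,+0.07305); r₂ = λ·B[:,1] = (-0.13367,+0.98846,-0.07132)
r₃ = r₁×r₂ = (-0.08211,+0.06067,+0.99477); SVD([r₁ r₂ r₃]) → R = UVᵀ:
  R  [+0.98762 -0.13367 -0.08211]
  R  [+0.13883 +0.98846 +0.06067]
  R  [+0.07305 -0.07132 +0.99477]
t = (-0.07760, +0.05108, +0.54612) m
tr R = 2.970850; θ = arccos((tr R − 1)/2) = 0.170942 rad = 9.794°
axis k = ((R−Rᵀ)₃₂, (R−Rᵀ)₁₃, (R−Rᵀ)₂₁) / (2 sinθ) = (-0.387969, -0.456039, +0.800942)
rvec = θ·k = (-0.066320, -0.077956, +0.136914)

rvec=(-0.0663, -0.0780, 0.1369) tvec=(-0.0776, 0.0511, 0.5461)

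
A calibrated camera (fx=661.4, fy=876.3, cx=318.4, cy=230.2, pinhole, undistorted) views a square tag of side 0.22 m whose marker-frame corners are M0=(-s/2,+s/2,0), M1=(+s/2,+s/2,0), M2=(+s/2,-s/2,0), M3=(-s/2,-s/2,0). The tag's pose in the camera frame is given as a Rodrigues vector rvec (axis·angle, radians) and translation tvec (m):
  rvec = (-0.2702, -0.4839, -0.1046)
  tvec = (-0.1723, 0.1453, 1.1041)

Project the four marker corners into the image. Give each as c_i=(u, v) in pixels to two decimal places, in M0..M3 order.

c0=(156.53, 447.60) c1=(284.75, 421.57) c2=(266.15, 256.82) c3=(142.20, 265.74)

Intrinsics K: fx=661.4, fy=876.3, cx=318.4, cy=230.2
Marker side s = 0.22 m; corners in marker frame (Z=0):
  M0 = (-0.1100, +0.1100, 0)
  M1 = (+0.1100, +0.1100, 0)
  M2 = (+0.1100, -0.1100, 0)
  M3 = (-0.1100, -0.1100, 0)
rvec = (-0.2702, -0.4839, -0.1046), |rvec| = θ = 0.56401 rad = 32.315°
Rodrigues: sinθ=0.53458, 1−cosθ=0.15488; R = I + sinθ·[k]× + (1−cosθ)·[k]×²:
    [+0.88066 +0.16280 -0.44489]
    [-0.03548 +0.95913 +0.28074]
    [+0.47241 -0.23146 +0.85044]
t = (-0.1723, 0.1453, 1.1041) m
M0: Pc = R·M0+t = (-0.25126, +0.25471, +1.02667); u = 661.4·(-0.25126)/1.02667 + 318.4 = 156.5312, v = 876.3·(+0.25471)/1.02667 + 230.2 = 447.6006
M1: Pc = R·M1+t = (-0.05752, +0.24690, +1.13060); u = 661.4·(-0.05752)/1.13060 + 318.4 = 284.7517, v = 876.3·(+0.24690)/1.13060 + 230.2 = 421.5659
M2: Pc = R·M2+t = (-0.09334, +0.03589, +1.18153); u = 661.4·(-0.09334)/1.18153 + 318.4 = 266.1524, v = 876.3·(+0.03589)/1.18153 + 230.2 = 256.8208
M3: Pc = R·M3+t = (-0.28708, +0.04370, +1.07760); u = 661.4·(-0.28708)/1.07760 + 318.4 = 142.1969, v = 876.3·(+0.04370)/1.07760 + 230.2 = 265.7361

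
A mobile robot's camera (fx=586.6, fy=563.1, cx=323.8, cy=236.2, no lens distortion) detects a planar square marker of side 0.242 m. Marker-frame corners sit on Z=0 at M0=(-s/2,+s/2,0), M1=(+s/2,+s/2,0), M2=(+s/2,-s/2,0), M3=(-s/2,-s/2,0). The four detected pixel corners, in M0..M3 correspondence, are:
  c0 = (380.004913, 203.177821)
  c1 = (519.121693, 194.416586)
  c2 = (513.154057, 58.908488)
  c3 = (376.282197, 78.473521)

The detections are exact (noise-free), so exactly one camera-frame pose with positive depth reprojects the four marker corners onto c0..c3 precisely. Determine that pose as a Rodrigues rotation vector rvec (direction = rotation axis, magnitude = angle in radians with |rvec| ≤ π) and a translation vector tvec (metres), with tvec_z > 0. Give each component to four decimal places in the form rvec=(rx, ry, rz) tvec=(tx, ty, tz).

Intrinsics K: fx=586.6, fy=563.1, cx=323.8, cy=236.2
Marker side s = 0.242 m; corners in marker frame (Z=0):
  M0 = (-0.1210, +0.1210, 0)
  M1 = (+0.1210, +0.1210, 0)
  M2 = (+0.1210, -0.1210, 0)
  M3 = (-0.1210, -0.1210, 0)
Detected image corners:
  c0 = (380.004913, 203.177821) px
  c1 = (519.121693, 194.416586) px
  c2 = (513.154057, 58.908488) px
  c3 = (376.282197, 78.473521) px
Planar DLT: solve 8×8 A·h = b for H (H[2,2]=1):
  H  [+414.08920 -4.75208 +444.20994]
  H  [-105.36615 +529.33460 +133.61059]
  H  [-0.34912 -0.05497 +1.00000]
B = K⁻¹H; ‖b₁‖=0.964916, ‖b₂‖=0.964916; λ = 2/(‖b₁‖+‖b₂‖) = 1.036359, sign → tz>0 ⇒ λ=+1.036359
r₁ = λ·B[:,0] = (+0.93130,-0.04216,-0.36181); r₂ = λ·B[:,1] = (+0.02305,+0.99811,-0.05696)
r₃ = r₁×r₂ = (+0.36353,+0.04471,+0.93051); SVD([r₁ r₂ r₃]) → R = UVᵀ:
  R  [+0.93130 +0.02305 +0.36353]
  R  [-0.04216 +0.99811 +0.04471]
  R  [-0.36181 -0.05696 +0.93051]
t = (+0.21273, -0.18881, +1.03636) m
tr R = 2.859918; θ = arccos((tr R − 1)/2) = 0.376495 rad = 21.572°
axis k = ((R−Rᵀ)₃₂, (R−Rᵀ)₁₃, (R−Rᵀ)₂₁) / (2 sinθ) = (-0.138274, +0.986417, -0.088673)
rvec = θ·k = (-0.052059, +0.371381, -0.033385)

rvec=(-0.0521, 0.3714, -0.0334) tvec=(0.2127, -0.1888, 1.0364)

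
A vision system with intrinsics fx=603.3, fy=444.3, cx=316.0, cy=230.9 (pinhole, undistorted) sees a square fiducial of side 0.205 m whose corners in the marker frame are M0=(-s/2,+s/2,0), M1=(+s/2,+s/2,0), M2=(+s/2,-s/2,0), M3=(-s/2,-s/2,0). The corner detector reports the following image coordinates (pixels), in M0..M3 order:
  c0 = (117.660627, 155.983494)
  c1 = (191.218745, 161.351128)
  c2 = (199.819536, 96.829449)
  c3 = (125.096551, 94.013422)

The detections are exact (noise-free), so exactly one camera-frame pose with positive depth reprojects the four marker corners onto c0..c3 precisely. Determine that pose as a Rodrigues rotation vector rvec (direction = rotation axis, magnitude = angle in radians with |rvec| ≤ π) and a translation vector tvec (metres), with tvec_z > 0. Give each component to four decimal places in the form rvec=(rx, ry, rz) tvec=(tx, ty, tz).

rvec=(0.0622, 0.3006, 0.1265) tvec=(-0.3815, -0.3393, 1.4534)

Intrinsics K: fx=603.3, fy=444.3, cx=316.0, cy=230.9
Marker side s = 0.205 m; corners in marker frame (Z=0):
  M0 = (-0.1025, +0.1025, 0)
  M1 = (+0.1025, +0.1025, 0)
  M2 = (+0.1025, -0.1025, 0)
  M3 = (-0.1025, -0.1025, 0)
Detected image corners:
  c0 = (117.660627, 155.983494) px
  c1 = (191.218745, 161.351128) px
  c2 = (199.819536, 96.829449) px
  c3 = (125.096551, 94.013422) px
Planar DLT: solve 8×8 A·h = b for H (H[2,2]=1):
  H  [+329.89875 -30.34516 +157.66497]
  H  [-5.45911 +315.37268 +127.18054]
  H  [-0.20036 +0.05497 +1.00000]
B = K⁻¹H; ‖b₁‖=0.688026, ‖b₂‖=0.688026; λ = 2/(‖b₁‖+‖b₂‖) = 1.453434, sign → tz>0 ⇒ λ=+1.453434
r₁ = λ·B[:,0] = (+0.94730,+0.13348,-0.29121); r₂ = λ·B[:,1] = (-0.11496,+0.99015,+0.07990)
r₃ = r₁×r₂ = (+0.29900,-0.04221,+0.95332); SVD([r₁ r₂ r₃]) → R = UVᵀ:
  R  [+0.94730 -0.11496 +0.29900]
  R  [+0.13348 +0.99015 -0.04221]
  R  [-0.29121 +0.07990 +0.95332]
t = (-0.38145, -0.33930, +1.45343) m
tr R = 2.890772; θ = arccos((tr R − 1)/2) = 0.332019 rad = 19.023°
axis k = ((R−Rᵀ)₃₂, (R−Rᵀ)₁₃, (R−Rᵀ)₂₁) / (2 sinθ) = (+0.187317, +0.905362, +0.381092)
rvec = θ·k = (+0.062193, +0.300598, +0.126530)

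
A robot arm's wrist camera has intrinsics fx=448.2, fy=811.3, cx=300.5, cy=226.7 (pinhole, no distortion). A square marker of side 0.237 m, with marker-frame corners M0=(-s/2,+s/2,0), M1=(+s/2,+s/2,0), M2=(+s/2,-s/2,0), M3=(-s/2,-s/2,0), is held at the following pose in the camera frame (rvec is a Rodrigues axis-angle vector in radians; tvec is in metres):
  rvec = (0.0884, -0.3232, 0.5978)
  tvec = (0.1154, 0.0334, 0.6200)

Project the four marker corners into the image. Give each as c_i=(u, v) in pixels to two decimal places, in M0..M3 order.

Intrinsics K: fx=448.2, fy=811.3, cx=300.5, cy=226.7
Marker side s = 0.237 m; corners in marker frame (Z=0):
  M0 = (-0.1185, +0.1185, 0)
  M1 = (+0.1185, +0.1185, 0)
  M2 = (+0.1185, -0.1185, 0)
  M3 = (-0.1185, -0.1185, 0)
rvec = (0.0884, -0.3232, 0.5978), |rvec| = θ = 0.68530 rad = 39.265°
Rodrigues: sinθ=0.63291, 1−cosθ=0.22577; R = I + sinθ·[k]× + (1−cosθ)·[k]×²:
    [+0.77799 -0.56583 -0.27308]
    [+0.53836 +0.82445 -0.17452]
    [+0.32389 -0.01124 +0.94603]
t = (0.1154, 0.0334, 0.6200) m
M0: Pc = R·M0+t = (-0.04384, +0.06730, +0.58029); u = 448.2·(-0.04384)/0.58029 + 300.5 = 266.6374, v = 811.3·(+0.06730)/0.58029 + 226.7 = 320.7939
M1: Pc = R·M1+t = (+0.14054, +0.19489, +0.65705); u = 448.2·(+0.14054)/0.65705 + 300.5 = 396.3683, v = 811.3·(+0.19489)/0.65705 + 226.7 = 467.3459
M2: Pc = R·M2+t = (+0.27464, -0.00050, +0.65971); u = 448.2·(+0.27464)/0.65971 + 300.5 = 487.0879, v = 811.3·(-0.00050)/0.65971 + 226.7 = 226.0837
M3: Pc = R·M3+t = (+0.09026, -0.12809, +0.58295); u = 448.2·(+0.09026)/0.58295 + 300.5 = 369.8959, v = 811.3·(-0.12809)/0.58295 + 226.7 = 48.4321

c0=(266.64, 320.79) c1=(396.37, 467.35) c2=(487.09, 226.08) c3=(369.90, 48.43)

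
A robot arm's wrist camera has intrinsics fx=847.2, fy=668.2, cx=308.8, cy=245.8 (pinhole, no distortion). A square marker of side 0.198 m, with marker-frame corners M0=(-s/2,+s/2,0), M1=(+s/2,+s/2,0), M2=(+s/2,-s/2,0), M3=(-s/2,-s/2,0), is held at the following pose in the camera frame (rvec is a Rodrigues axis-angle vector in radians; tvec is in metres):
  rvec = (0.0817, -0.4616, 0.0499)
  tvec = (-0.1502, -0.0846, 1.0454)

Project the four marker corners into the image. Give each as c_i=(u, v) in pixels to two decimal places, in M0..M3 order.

c0=(102.59, 253.11) c1=(256.05, 256.09) c2=(265.71, 134.60) c3=(111.05, 120.77)

Intrinsics K: fx=847.2, fy=668.2, cx=308.8, cy=245.8
Marker side s = 0.198 m; corners in marker frame (Z=0):
  M0 = (-0.0990, +0.0990, 0)
  M1 = (+0.0990, +0.0990, 0)
  M2 = (+0.0990, -0.0990, 0)
  M3 = (-0.0990, -0.0990, 0)
rvec = (0.0817, -0.4616, 0.0499), |rvec| = θ = 0.47142 rad = 27.011°
Rodrigues: sinθ=0.45415, 1−cosθ=0.10908; R = I + sinθ·[k]× + (1−cosθ)·[k]×²:
    [+0.89420 -0.06658 -0.44269]
    [+0.02956 +0.99550 -0.09001]
    [+0.44669 +0.06740 +0.89215]
t = (-0.1502, -0.0846, 1.0454) m
M0: Pc = R·M0+t = (-0.24532, +0.01103, +1.00785); u = 847.2·(-0.24532)/1.00785 + 308.8 = 102.5860, v = 668.2·(+0.01103)/1.00785 + 245.8 = 253.1115
M1: Pc = R·M1+t = (-0.06827, +0.01688, +1.09630); u = 847.2·(-0.06827)/1.09630 + 308.8 = 256.0452, v = 668.2·(+0.01688)/1.09630 + 245.8 = 256.0893
M2: Pc = R·M2+t = (-0.05508, -0.18023, +1.08295); u = 847.2·(-0.05508)/1.08295 + 308.8 = 265.7084, v = 668.2·(-0.18023)/1.08295 + 245.8 = 134.5960
M3: Pc = R·M3+t = (-0.23213, -0.18608, +0.99450); u = 847.2·(-0.23213)/0.99450 + 308.8 = 111.0493, v = 668.2·(-0.18608)/0.99450 + 245.8 = 120.7734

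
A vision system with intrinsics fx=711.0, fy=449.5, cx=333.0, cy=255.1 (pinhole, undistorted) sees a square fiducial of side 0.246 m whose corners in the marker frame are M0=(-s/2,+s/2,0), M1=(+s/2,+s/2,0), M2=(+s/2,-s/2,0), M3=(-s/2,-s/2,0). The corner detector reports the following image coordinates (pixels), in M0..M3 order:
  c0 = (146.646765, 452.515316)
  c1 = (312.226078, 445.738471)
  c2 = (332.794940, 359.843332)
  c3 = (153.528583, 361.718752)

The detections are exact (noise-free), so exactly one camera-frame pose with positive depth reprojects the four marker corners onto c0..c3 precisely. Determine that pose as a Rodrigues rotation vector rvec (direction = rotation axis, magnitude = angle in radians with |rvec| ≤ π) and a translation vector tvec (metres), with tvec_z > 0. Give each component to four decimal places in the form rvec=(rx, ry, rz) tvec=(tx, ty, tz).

Intrinsics K: fx=711.0, fy=449.5, cx=333.0, cy=255.1
Marker side s = 0.246 m; corners in marker frame (Z=0):
  M0 = (-0.1230, +0.1230, 0)
  M1 = (+0.1230, +0.1230, 0)
  M2 = (+0.1230, -0.1230, 0)
  M3 = (-0.1230, -0.1230, 0)
Detected image corners:
  c0 = (146.646765, 452.515316) px
  c1 = (312.226078, 445.738471) px
  c2 = (332.794940, 359.843332) px
  c3 = (153.528583, 361.718752) px
Planar DLT: solve 8×8 A·h = b for H (H[2,2]=1):
  H  [+756.98482 +24.18447 +238.57951]
  H  [+80.10489 +497.31529 +406.74753]
  H  [+0.24227 +0.34197 +1.00000]
B = K⁻¹H; ‖b₁‖=0.982419, ‖b₂‖=0.982419; λ = 2/(‖b₁‖+‖b₂‖) = 1.017895, sign → tz>0 ⇒ λ=+1.017895
r₁ = λ·B[:,0] = (+0.96823,+0.04144,+0.24661); r₂ = λ·B[:,1] = (-0.12841,+0.92862,+0.34809)
r₃ = r₁×r₂ = (-0.21458,-0.36870,+0.90444); SVD([r₁ r₂ r₃]) → R = UVᵀ:
  R  [+0.96823 -0.12841 -0.21458]
  R  [+0.04144 +0.92862 -0.36870]
  R  [+0.24661 +0.34809 +0.90444]
t = (-0.13518, +0.34341, +1.01790) m
tr R = 2.801296; θ = arccos((tr R − 1)/2) = 0.449538 rad = 25.757°
axis k = ((R−Rᵀ)₃₂, (R−Rᵀ)₁₃, (R−Rᵀ)₂₁) / (2 sinθ) = (+0.824750, -0.530655, +0.195431)
rvec = θ·k = (+0.370756, -0.238550, +0.087854)

rvec=(0.3708, -0.2385, 0.0879) tvec=(-0.1352, 0.3434, 1.0179)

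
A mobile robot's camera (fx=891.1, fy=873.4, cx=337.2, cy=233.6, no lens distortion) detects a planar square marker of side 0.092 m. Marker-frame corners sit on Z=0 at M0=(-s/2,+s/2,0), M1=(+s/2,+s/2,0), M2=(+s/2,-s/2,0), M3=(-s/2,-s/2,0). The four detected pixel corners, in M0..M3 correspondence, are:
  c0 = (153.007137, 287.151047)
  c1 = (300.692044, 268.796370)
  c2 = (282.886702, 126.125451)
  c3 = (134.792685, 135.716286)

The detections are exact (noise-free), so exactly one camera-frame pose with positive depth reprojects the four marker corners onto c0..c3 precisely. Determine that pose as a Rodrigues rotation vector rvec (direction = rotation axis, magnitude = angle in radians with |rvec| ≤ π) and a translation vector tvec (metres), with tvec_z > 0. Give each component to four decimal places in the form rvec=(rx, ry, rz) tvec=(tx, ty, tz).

Intrinsics K: fx=891.1, fy=873.4, cx=337.2, cy=233.6
Marker side s = 0.092 m; corners in marker frame (Z=0):
  M0 = (-0.0460, +0.0460, 0)
  M1 = (+0.0460, +0.0460, 0)
  M2 = (+0.0460, -0.0460, 0)
  M3 = (-0.0460, -0.0460, 0)
Detected image corners:
  c0 = (153.007137, 287.151047) px
  c1 = (300.692044, 268.796370) px
  c2 = (282.886702, 126.125451) px
  c3 = (134.792685, 135.716286) px
Planar DLT: solve 8×8 A·h = b for H (H[2,2]=1):
  H  [+1747.61741 +185.18074 +220.01248]
  H  [-20.27094 +1587.12454 +204.07735]
  H  [+0.64320 -0.04826 +1.00000]
B = K⁻¹H; ‖b₁‖=1.844629, ‖b₂‖=1.844629; λ = 2/(‖b₁‖+‖b₂‖) = 0.542114, sign → tz>0 ⇒ λ=+0.542114
r₁ = λ·B[:,0] = (+0.93124,-0.10584,+0.34869); r₂ = λ·B[:,1] = (+0.12256,+0.99212,-0.02616)
r₃ = r₁×r₂ = (-0.34317,+0.06710,+0.93687); SVD([r₁ r₂ r₃]) → R = UVᵀ:
  R  [+0.93124 +0.12256 -0.34317]
  R  [-0.10584 +0.99212 +0.06710]
  R  [+0.34869 -0.02616 +0.93687]
t = (-0.07129, -0.01832, +0.54211) m
tr R = 2.860232; θ = arccos((tr R − 1)/2) = 0.376067 rad = 21.547°
axis k = ((R−Rᵀ)₃₂, (R−Rᵀ)₁₃, (R−Rᵀ)₂₁) / (2 sinθ) = (-0.126966, -0.941908, -0.310947)
rvec = θ·k = (-0.047748, -0.354221, -0.116937)

rvec=(-0.0477, -0.3542, -0.1169) tvec=(-0.0713, -0.0183, 0.5421)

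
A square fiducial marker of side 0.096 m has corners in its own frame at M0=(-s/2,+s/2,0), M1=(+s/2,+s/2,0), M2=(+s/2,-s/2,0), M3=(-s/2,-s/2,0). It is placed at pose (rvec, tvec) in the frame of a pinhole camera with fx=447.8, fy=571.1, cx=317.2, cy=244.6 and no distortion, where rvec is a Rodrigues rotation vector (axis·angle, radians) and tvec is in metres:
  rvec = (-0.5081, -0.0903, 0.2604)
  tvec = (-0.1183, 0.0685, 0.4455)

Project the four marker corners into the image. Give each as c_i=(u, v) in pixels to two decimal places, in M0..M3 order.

Intrinsics K: fx=447.8, fy=571.1, cx=317.2, cy=244.6
Marker side s = 0.096 m; corners in marker frame (Z=0):
  M0 = (-0.0480, +0.0480, 0)
  M1 = (+0.0480, +0.0480, 0)
  M2 = (+0.0480, -0.0480, 0)
  M3 = (-0.0480, -0.0480, 0)
rvec = (-0.5081, -0.0903, 0.2604), |rvec| = θ = 0.57804 rad = 33.119°
Rodrigues: sinθ=0.54638, 1−cosθ=0.16246; R = I + sinθ·[k]× + (1−cosθ)·[k]×²:
    [+0.96306 -0.22383 -0.14969]
    [+0.26845 +0.84150 +0.46884]
    [+0.02102 -0.49171 +0.87051]
t = (-0.1183, 0.0685, 0.4455) m
M0: Pc = R·M0+t = (-0.17527, +0.09601, +0.42089); u = 447.8·(-0.17527)/0.42089 + 317.2 = 130.7225, v = 571.1·(+0.09601)/0.42089 + 244.6 = 374.8703
M1: Pc = R·M1+t = (-0.08282, +0.12178, +0.42291); u = 447.8·(-0.08282)/0.42291 + 317.2 = 229.5085, v = 571.1·(+0.12178)/0.42291 + 244.6 = 409.0502
M2: Pc = R·M2+t = (-0.06133, +0.04099, +0.47011); u = 447.8·(-0.06133)/0.47011 + 317.2 = 258.7816, v = 571.1·(+0.04099)/0.47011 + 244.6 = 294.3997
M3: Pc = R·M3+t = (-0.15378, +0.01522, +0.46809); u = 447.8·(-0.15378)/0.46809 + 317.2 = 170.0836, v = 571.1·(+0.01522)/0.46809 + 244.6 = 263.1722

c0=(130.72, 374.87) c1=(229.51, 409.05) c2=(258.78, 294.40) c3=(170.08, 263.17)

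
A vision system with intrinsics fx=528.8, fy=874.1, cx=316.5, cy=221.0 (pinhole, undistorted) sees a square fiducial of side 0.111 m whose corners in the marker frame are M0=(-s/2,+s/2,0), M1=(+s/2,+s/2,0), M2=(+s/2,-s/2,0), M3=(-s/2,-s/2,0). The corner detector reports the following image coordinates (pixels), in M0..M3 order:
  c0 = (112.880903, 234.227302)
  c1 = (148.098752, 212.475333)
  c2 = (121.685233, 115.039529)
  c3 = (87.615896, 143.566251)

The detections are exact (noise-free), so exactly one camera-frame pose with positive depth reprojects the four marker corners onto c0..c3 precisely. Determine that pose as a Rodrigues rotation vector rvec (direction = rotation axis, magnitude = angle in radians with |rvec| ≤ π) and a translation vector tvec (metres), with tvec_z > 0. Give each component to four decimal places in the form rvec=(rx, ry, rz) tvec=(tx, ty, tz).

rvec=(0.2601, 0.5918, -0.3185) tvec=(-0.3609, -0.0480, 0.9571)

Intrinsics K: fx=528.8, fy=874.1, cx=316.5, cy=221.0
Marker side s = 0.111 m; corners in marker frame (Z=0):
  M0 = (-0.0555, +0.0555, 0)
  M1 = (+0.0555, +0.0555, 0)
  M2 = (+0.0555, -0.0555, 0)
  M3 = (-0.0555, -0.0555, 0)
Detected image corners:
  c0 = (112.880903, 234.227302) px
  c1 = (148.098752, 212.475333) px
  c2 = (121.685233, 115.039529) px
  c3 = (87.615896, 143.566251) px
Planar DLT: solve 8×8 A·h = b for H (H[2,2]=1):
  H  [+240.70737 +250.78245 +117.09685]
  H  [-333.36387 +873.50576 +177.15437]
  H  [-0.60765 +0.15455 +1.00000]
B = K⁻¹H; ‖b₁‖=1.044837, ‖b₂‖=1.044837; λ = 2/(‖b₁‖+‖b₂‖) = 0.957087, sign → tz>0 ⇒ λ=+0.957087
r₁ = λ·B[:,0] = (+0.78375,-0.21797,-0.58157); r₂ = λ·B[:,1] = (+0.36536,+0.91904,+0.14792)
r₃ = r₁×r₂ = (+0.50224,-0.32842,+0.79993); SVD([r₁ r₂ r₃]) → R = UVᵀ:
  R  [+0.78375 +0.36536 +0.50224]
  R  [-0.21797 +0.91904 -0.32842]
  R  [-0.58157 +0.14792 +0.79993]
t = (-0.36090, -0.04801, +0.95709) m
tr R = 2.502718; θ = arccos((tr R − 1)/2) = 0.720678 rad = 41.292°
axis k = ((R−Rᵀ)₃₂, (R−Rᵀ)₁₃, (R−Rᵀ)₂₁) / (2 sinθ) = (+0.360920, +0.821206, -0.441992)
rvec = θ·k = (+0.260107, +0.591825, -0.318534)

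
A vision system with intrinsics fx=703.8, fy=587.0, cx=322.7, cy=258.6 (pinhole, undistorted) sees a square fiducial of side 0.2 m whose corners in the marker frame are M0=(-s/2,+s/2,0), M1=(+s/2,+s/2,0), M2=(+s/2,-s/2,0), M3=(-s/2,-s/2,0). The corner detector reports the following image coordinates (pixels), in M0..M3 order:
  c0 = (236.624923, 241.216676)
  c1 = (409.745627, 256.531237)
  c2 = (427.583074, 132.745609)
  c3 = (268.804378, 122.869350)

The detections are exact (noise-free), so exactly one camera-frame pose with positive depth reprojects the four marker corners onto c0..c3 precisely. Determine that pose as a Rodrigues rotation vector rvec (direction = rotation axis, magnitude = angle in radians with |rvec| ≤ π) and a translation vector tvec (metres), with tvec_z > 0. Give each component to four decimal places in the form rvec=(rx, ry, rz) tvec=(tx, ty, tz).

rvec=(-0.4061, 0.1251, 0.1362) tvec=(0.0144, -0.1044, 0.8379)

Intrinsics K: fx=703.8, fy=587.0, cx=322.7, cy=258.6
Marker side s = 0.2 m; corners in marker frame (Z=0):
  M0 = (-0.1000, +0.1000, 0)
  M1 = (+0.1000, +0.1000, 0)
  M2 = (+0.1000, -0.1000, 0)
  M3 = (-0.1000, -0.1000, 0)
Detected image corners:
  c0 = (236.624923, 241.216676) px
  c1 = (409.745627, 256.531237) px
  c2 = (427.583074, 132.745609) px
  c3 = (268.804378, 122.869350) px
Planar DLT: solve 8×8 A·h = b for H (H[2,2]=1):
  H  [+768.73004 -279.68181 +334.79558]
  H  [+29.04142 +518.68622 +185.45223]
  H  [-0.17687 -0.45877 +1.00000]
B = K⁻¹H; ‖b₁‖=1.193428, ‖b₂‖=1.193428; λ = 2/(‖b₁‖+‖b₂‖) = 0.837922, sign → tz>0 ⇒ λ=+0.837922
r₁ = λ·B[:,0] = (+0.98318,+0.10675,-0.14820); r₂ = λ·B[:,1] = (-0.15672,+0.90976,-0.38442)
r₃ = r₁×r₂ = (+0.09379,+0.40118,+0.91119); SVD([r₁ r₂ r₃]) → R = UVᵀ:
  R  [+0.98318 -0.15672 +0.09379]
  R  [+0.10675 +0.90976 +0.40118]
  R  [-0.14820 -0.38442 +0.91119]
t = (+0.01440, -0.10442, +0.83792) m
tr R = 2.804124; θ = arccos((tr R − 1)/2) = 0.446272 rad = 25.570°
axis k = ((R−Rᵀ)₃₂, (R−Rᵀ)₁₃, (R−Rᵀ)₂₁) / (2 sinθ) = (-0.910081, +0.280346, +0.305217)
rvec = θ·k = (-0.406144, +0.125111, +0.136210)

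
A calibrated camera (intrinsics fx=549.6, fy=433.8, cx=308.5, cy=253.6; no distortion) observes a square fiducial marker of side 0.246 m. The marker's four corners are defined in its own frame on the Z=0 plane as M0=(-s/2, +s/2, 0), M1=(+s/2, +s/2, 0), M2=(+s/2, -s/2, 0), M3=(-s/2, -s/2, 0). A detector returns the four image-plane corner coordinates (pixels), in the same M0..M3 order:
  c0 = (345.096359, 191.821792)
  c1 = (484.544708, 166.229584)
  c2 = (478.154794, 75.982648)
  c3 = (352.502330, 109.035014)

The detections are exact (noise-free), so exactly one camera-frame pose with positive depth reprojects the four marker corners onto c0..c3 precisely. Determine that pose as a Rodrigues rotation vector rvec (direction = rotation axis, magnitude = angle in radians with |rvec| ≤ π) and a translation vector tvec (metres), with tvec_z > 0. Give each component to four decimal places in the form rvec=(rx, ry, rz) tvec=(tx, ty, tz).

Intrinsics K: fx=549.6, fy=433.8, cx=308.5, cy=253.6
Marker side s = 0.246 m; corners in marker frame (Z=0):
  M0 = (-0.1230, +0.1230, 0)
  M1 = (+0.1230, +0.1230, 0)
  M2 = (+0.1230, -0.1230, 0)
  M3 = (-0.1230, -0.1230, 0)
Detected image corners:
  c0 = (345.096359, 191.821792) px
  c1 = (484.544708, 166.229584) px
  c2 = (478.154794, 75.982648) px
  c3 = (352.502330, 109.035014) px
Planar DLT: solve 8×8 A·h = b for H (H[2,2]=1):
  H  [+332.07952 -180.17178 +411.05628]
  H  [-187.13339 +293.07298 +134.39784]
  H  [-0.49456 -0.42499 +1.00000]
B = K⁻¹H; ‖b₁‖=1.020998, ‖b₂‖=1.020998; λ = 2/(‖b₁‖+‖b₂‖) = 0.979434, sign → tz>0 ⇒ λ=+0.979434
r₁ = λ·B[:,0] = (+0.86369,-0.13934,-0.48438); r₂ = λ·B[:,1] = (-0.08744,+0.90504,-0.41625)
r₃ = r₁×r₂ = (+0.49639,+0.40186,+0.76949); SVD([r₁ r₂ r₃]) → R = UVᵀ:
  R  [+0.86369 -0.08744 +0.49639]
  R  [-0.13934 +0.90504 +0.40186]
  R  [-0.48438 -0.41625 +0.76949]
t = (+0.18276, -0.26913, +0.97943) m
tr R = 2.538213; θ = arccos((tr R − 1)/2) = 0.693354 rad = 39.726°
axis k = ((R−Rᵀ)₃₂, (R−Rᵀ)₁₃, (R−Rᵀ)₂₁) / (2 sinθ) = (-0.640024, +0.767281, -0.040605)
rvec = θ·k = (-0.443763, +0.531998, -0.028153)

rvec=(-0.4438, 0.5320, -0.0282) tvec=(0.1828, -0.2691, 0.9794)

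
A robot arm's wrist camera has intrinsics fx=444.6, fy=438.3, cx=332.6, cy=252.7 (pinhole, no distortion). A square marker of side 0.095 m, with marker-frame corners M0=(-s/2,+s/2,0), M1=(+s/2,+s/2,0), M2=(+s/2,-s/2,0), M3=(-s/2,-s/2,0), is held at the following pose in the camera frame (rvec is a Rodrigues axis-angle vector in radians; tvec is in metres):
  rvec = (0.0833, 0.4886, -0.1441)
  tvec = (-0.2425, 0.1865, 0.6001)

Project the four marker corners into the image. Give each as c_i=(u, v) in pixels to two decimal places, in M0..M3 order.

c0=(135.83, 420.35) c1=(184.19, 424.88) c2=(171.51, 354.79) c3=(123.74, 355.31)

Intrinsics K: fx=444.6, fy=438.3, cx=332.6, cy=252.7
Marker side s = 0.095 m; corners in marker frame (Z=0):
  M0 = (-0.0475, +0.0475, 0)
  M1 = (+0.0475, +0.0475, 0)
  M2 = (+0.0475, -0.0475, 0)
  M3 = (-0.0475, -0.0475, 0)
rvec = (0.0833, 0.4886, -0.1441), |rvec| = θ = 0.51617 rad = 29.574°
Rodrigues: sinθ=0.49355, 1−cosθ=0.13029; R = I + sinθ·[k]× + (1−cosθ)·[k]×²:
    [+0.87311 +0.15769 +0.46132]
    [-0.11788 +0.98645 -0.11408]
    [-0.47306 +0.04522 +0.87987]
t = (-0.2425, 0.1865, 0.6001) m
M0: Pc = R·M0+t = (-0.27648, +0.23896, +0.62472); u = 444.6·(-0.27648)/0.62472 + 332.6 = 135.8328, v = 438.3·(+0.23896)/0.62472 + 252.7 = 420.3506
M1: Pc = R·M1+t = (-0.19354, +0.22776, +0.57978); u = 444.6·(-0.19354)/0.57978 + 332.6 = 184.1868, v = 438.3·(+0.22776)/0.57978 + 252.7 = 424.8797
M2: Pc = R·M2+t = (-0.20852, +0.13404, +0.57548); u = 444.6·(-0.20852)/0.57548 + 332.6 = 171.5055, v = 438.3·(+0.13404)/0.57548 + 252.7 = 354.7910
M3: Pc = R·M3+t = (-0.29146, +0.14524, +0.62042); u = 444.6·(-0.29146)/0.62042 + 332.6 = 123.7352, v = 438.3·(+0.14524)/0.62042 + 252.7 = 355.3075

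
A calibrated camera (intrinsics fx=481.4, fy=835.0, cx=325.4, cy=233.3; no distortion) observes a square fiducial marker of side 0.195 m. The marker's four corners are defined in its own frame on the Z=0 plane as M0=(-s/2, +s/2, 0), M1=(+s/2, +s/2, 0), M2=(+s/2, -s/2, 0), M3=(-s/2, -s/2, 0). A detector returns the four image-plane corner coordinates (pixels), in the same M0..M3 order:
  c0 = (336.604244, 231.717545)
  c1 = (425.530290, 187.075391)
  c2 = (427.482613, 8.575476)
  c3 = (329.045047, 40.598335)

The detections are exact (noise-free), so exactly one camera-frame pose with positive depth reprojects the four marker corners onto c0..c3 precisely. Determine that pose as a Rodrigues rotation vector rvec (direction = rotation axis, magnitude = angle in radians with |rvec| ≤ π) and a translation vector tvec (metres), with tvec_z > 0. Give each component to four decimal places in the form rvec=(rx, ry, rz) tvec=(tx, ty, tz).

Intrinsics K: fx=481.4, fy=835.0, cx=325.4, cy=233.3
Marker side s = 0.195 m; corners in marker frame (Z=0):
  M0 = (-0.0975, +0.0975, 0)
  M1 = (+0.0975, +0.0975, 0)
  M2 = (+0.0975, -0.0975, 0)
  M3 = (-0.0975, -0.0975, 0)
Detected image corners:
  c0 = (336.604244, 231.717545) px
  c1 = (425.530290, 187.075391) px
  c2 = (427.482613, 8.575476) px
  c3 = (329.045047, 40.598335) px
Planar DLT: solve 8×8 A·h = b for H (H[2,2]=1):
  H  [+652.08931 +205.79988 +381.81436]
  H  [-144.90603 +1005.62443 +120.70896]
  H  [+0.45534 +0.50704 +1.00000]
B = K⁻¹H; ‖b₁‖=1.180487, ‖b₂‖=1.180487; λ = 2/(‖b₁‖+‖b₂‖) = 0.847108, sign → tz>0 ⇒ λ=+0.847108
r₁ = λ·B[:,0] = (+0.88674,-0.25478,+0.38572); r₂ = λ·B[:,1] = (+0.07181,+0.90020,+0.42952)
r₃ = r₁×r₂ = (-0.45666,-0.35317,+0.81654); SVD([r₁ r₂ r₃]) → R = UVᵀ:
  R  [+0.88674 +0.07181 -0.45666]
  R  [-0.25478 +0.90020 -0.35317]
  R  [+0.38572 +0.42952 +0.81654]
t = (+0.09927, -0.11422, +0.84711) m
tr R = 2.603478; θ = arccos((tr R − 1)/2) = 0.640597 rad = 36.704°
axis k = ((R−Rᵀ)₃₂, (R−Rᵀ)₁₃, (R−Rᵀ)₂₁) / (2 sinθ) = (+0.654781, -0.704710, -0.273215)
rvec = θ·k = (+0.419451, -0.451435, -0.175021)

rvec=(0.4195, -0.4514, -0.1750) tvec=(0.0993, -0.1142, 0.8471)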